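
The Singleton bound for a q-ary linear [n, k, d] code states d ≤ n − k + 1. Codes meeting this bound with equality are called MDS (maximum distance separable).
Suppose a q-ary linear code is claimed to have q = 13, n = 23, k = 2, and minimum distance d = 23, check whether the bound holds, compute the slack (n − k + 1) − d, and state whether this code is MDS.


Singleton RHS = n − k + 1 = 22, slack = -1, bound violated (no such code; not MDS).

Singleton bound: d ≤ n − k + 1.
Here n = 23, k = 2, so n − k + 1 = 22.
Given d = 23, check d ≤ 22: NO.
Slack = (n − k + 1) − d = -1.
The slack is negative: d = 23 exceeds n − k + 1 = 22 by 1, so the Singleton bound is violated and no linear [23, 2, 23]_13 code can exist. In particular it is not MDS (MDS requires d = n − k + 1 exactly).
Description: the claimed parameters are [23, 2, 23]_13; such a code would be impossible (violates the Singleton bound).


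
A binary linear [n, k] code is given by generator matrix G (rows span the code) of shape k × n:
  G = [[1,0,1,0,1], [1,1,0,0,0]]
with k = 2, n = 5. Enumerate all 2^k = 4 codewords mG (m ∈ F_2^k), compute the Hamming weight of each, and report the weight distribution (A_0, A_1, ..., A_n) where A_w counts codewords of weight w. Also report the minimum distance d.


Weight distribution: A_0 = 1, A_2 = 1, A_3 = 2. Minimum distance d = 2.

Enumerate all 2^2 = 4 messages m ∈ F_2^2.
For each, compute codeword c = mG in F_2^5, then tally its weight.
  m = 00 → c = 00000, weight = 0.
  m = 10 → c = 10101, weight = 3.
  m = 01 → c = 11000, weight = 2.
  m = 11 → c = 01101, weight = 3.
Tally weights:
  weight 0: 1 codewords.
  weight 2: 1 codewords.
  weight 3: 2 codewords.
Minimum distance d = smallest w > 0 with A_w > 0 = 2.
Sanity: Σ A_w = 4 = 2^2 = 4 ✓.


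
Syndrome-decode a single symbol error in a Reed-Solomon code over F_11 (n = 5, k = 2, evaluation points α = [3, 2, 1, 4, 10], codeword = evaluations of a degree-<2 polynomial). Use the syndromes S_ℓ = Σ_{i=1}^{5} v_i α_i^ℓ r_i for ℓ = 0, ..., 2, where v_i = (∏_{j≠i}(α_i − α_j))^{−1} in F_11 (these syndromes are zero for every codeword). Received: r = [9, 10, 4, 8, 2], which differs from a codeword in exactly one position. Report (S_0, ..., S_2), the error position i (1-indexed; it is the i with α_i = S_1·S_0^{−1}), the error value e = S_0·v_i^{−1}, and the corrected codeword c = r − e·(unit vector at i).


S = (7, 7, 7), error at position 3, error magnitude e = 4, c = [9, 10, 0, 8, 2].

Step 1: column multipliers v_i = (∏_{j≠i}(α_i − α_j))^{−1} mod 11.
  i = 1 (α = 3): (3−2)(3−1)(3−4)(3−10) = 1·2·(−1)·(−7) = 14 ≡ 3, so v_1 = 3^{−1} = 4 (mod 11).
  i = 2 (α = 2): (2−3)(2−1)(2−4)(2−10) = (−1)·1·(−2)·(−8) = −16 ≡ 6, so v_2 = 6^{−1} = 2 (mod 11).
  i = 3 (α = 1): (1−3)(1−2)(1−4)(1−10) = (−2)·(−1)·(−3)·(−9) = 54 ≡ 10, so v_3 = 10^{−1} = 10 (mod 11).
  i = 4 (α = 4): (4−3)(4−2)(4−1)(4−10) = 1·2·3·(−6) = −36 ≡ 8, so v_4 = 8^{−1} = 7 (mod 11).
  i = 5 (α = 10): (10−3)(10−2)(10−1)(10−4) = 7·8·9·6 = 3024 ≡ 10, so v_5 = 10^{−1} = 10 (mod 11).
  v = [4, 2, 10, 7, 10].
Step 2: syndromes of r = [9, 10, 4, 8, 2] (all sums mod 11).
  S_0 = Σ v_i r_i = 4·9 + 2·10 + 10·4 + 7·8 + 10·2 = 172 ≡ 7.
  S_1 = Σ v_i α_i r_i = 4·3·9 + 2·2·10 + 10·1·4 + 7·4·8 + 10·10·2 = 612 ≡ 7.
  α_i^2 mod 11 = [9, 4, 1, 5, 1].
  S_2 = Σ v_i α_i^2 r_i = 4·9·9 + 2·4·10 + 10·1·4 + 7·5·8 + 10·1·2 = 744 ≡ 7.
  S = (7, 7, 7) ≠ 0, so r is not a codeword (an error is present).
Step 3: locate the error. For a single error e at position i, S_ℓ = v_i·e·α_i^ℓ, so α_err = S_1/S_0.
  S_0^{−1} = 7^{−1} = 8 (mod 11), so α_err = 7·8 = 56 ≡ 1 = α_3. Error position i = 3.
  Consistency check: S_2/S_1 = 7·8 = 56 ≡ 1 = α_err ✓ (single-error assumption holds).
Step 4: error magnitude e = S_0/v_3 = S_0·∏_{j≠3}(α_3 − α_j) = 7·10 = 70 ≡ 4 (mod 11).
Step 5: correct position 3: c_3 = r_3 − e = 4 − 4 ≡ 0 (mod 11). Hence c = [9, 10, 0, 8, 2].
  Check: interpolating c through the α_i gives m(x) = 1 + 10·x (degree < 2) with m(α_i) = c_i for every i, so c is indeed a codeword.


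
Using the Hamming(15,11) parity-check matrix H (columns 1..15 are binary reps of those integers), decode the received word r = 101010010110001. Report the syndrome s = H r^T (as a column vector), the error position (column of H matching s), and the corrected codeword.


s = (0, 0, 0, 1)^T, error position = 1, corrected codeword c = 001010010110001

Compute s = H r^T mod 2 one row at a time:
  s_1 = 1 + 0 + 1 + 1 + 0 + 0 + 0 + 1 = 4 ≡ 0 (mod 2).
  s_2 = 0 + 1 + 0 + 0 + 0 + 0 + 0 + 1 = 2 ≡ 0 (mod 2).
  s_3 = 0 + 1 + 0 + 0 + 1 + 1 + 0 + 1 = 4 ≡ 0 (mod 2).
  s_4 = 1 + 1 + 1 + 0 + 0 + 1 + 0 + 1 = 5 ≡ 1 (mod 2).
s = (0, 0, 0, 1)^T — this equals column 1 of H (binary 0001), so error is at position 1.
Correct: flip bit 1 of r = 101010010110001 to get c = 001010010110001.


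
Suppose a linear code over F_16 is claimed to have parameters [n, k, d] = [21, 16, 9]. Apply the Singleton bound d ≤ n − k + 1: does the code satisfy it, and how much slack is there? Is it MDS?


Singleton RHS = n − k + 1 = 6, slack = -3, bound violated (no such code; not MDS).

Singleton bound: d ≤ n − k + 1.
Here n = 21, k = 16, so n − k + 1 = 6.
Given d = 9, check d ≤ 6: NO.
Slack = (n − k + 1) − d = -3.
The slack is negative: d = 9 exceeds n − k + 1 = 6 by 3, so the Singleton bound is violated and no linear [21, 16, 9]_16 code can exist. In particular it is not MDS (MDS requires d = n − k + 1 exactly).
Description: the claimed parameters are [21, 16, 9]_16; such a code would be impossible (violates the Singleton bound).


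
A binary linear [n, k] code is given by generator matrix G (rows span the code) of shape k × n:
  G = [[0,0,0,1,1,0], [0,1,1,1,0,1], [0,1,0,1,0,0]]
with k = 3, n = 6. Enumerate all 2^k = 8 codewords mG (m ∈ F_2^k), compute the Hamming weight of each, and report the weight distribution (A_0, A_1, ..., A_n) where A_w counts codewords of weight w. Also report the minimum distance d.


Weight distribution: A_0 = 1, A_2 = 4, A_4 = 3. Minimum distance d = 2.

Enumerate all 2^3 = 8 messages m ∈ F_2^3.
For each, compute codeword c = mG in F_2^6, then tally its weight.
  m = 000 → c = 000000, weight = 0.
  m = 100 → c = 000110, weight = 2.
  m = 010 → c = 011101, weight = 4.
  m = 110 → c = 011011, weight = 4.
  m = 001 → c = 010100, weight = 2.
  m = 101 → c = 010010, weight = 2.
  m = 011 → c = 001001, weight = 2.
  m = 111 → c = 001111, weight = 4.
Tally weights:
  weight 0: 1 codewords.
  weight 2: 4 codewords.
  weight 4: 3 codewords.
Minimum distance d = smallest w > 0 with A_w > 0 = 2.
Sanity: Σ A_w = 8 = 2^3 = 8 ✓.


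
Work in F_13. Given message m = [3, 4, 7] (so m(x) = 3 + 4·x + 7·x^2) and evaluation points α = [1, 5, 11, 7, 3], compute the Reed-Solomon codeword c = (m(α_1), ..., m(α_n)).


c = [1, 3, 10, 10, 0]

Message polynomial: m(x) = 3 + 4·x + 7·x^2 (mod 13).
For each evaluation point α_i, compute m(α_i) mod 13:
  α_1 = 1: Horner steps 7 → 11 → 1, so m(1) = 1.
  α_2 = 5: Horner steps 7 → 0 → 3, so m(5) = 3.
  α_3 = 11: Horner steps 7 → 3 → 10, so m(11) = 10.
  α_4 = 7: Horner steps 7 → 1 → 10, so m(7) = 10.
  α_5 = 3: Horner steps 7 → 12 → 0, so m(3) = 0.
Codeword c = [1, 3, 10, 10, 0] ∈ F_13^5.


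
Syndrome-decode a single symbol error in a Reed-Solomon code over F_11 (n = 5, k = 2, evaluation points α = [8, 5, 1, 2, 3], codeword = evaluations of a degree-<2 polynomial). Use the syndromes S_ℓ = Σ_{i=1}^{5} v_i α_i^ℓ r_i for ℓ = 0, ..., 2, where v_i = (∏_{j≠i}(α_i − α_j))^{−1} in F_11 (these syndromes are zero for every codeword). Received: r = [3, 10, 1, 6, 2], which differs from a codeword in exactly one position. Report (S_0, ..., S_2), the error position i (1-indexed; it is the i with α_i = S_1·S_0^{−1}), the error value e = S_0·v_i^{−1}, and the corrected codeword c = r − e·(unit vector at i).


S = (10, 8, 2), error at position 5, error magnitude e = 2, c = [3, 10, 1, 6, 0].

Step 1: column multipliers v_i = (∏_{j≠i}(α_i − α_j))^{−1} mod 11.
  i = 1 (α = 8): (8−5)(8−1)(8−2)(8−3) = 3·7·6·5 = 630 ≡ 3, so v_1 = 3^{−1} = 4 (mod 11).
  i = 2 (α = 5): (5−8)(5−1)(5−2)(5−3) = (−3)·4·3·2 = −72 ≡ 5, so v_2 = 5^{−1} = 9 (mod 11).
  i = 3 (α = 1): (1−8)(1−5)(1−2)(1−3) = (−7)·(−4)·(−1)·(−2) = 56 ≡ 1, so v_3 = 1^{−1} = 1 (mod 11).
  i = 4 (α = 2): (2−8)(2−5)(2−1)(2−3) = (−6)·(−3)·1·(−1) = −18 ≡ 4, so v_4 = 4^{−1} = 3 (mod 11).
  i = 5 (α = 3): (3−8)(3−5)(3−1)(3−2) = (−5)·(−2)·2·1 = 20 ≡ 9, so v_5 = 9^{−1} = 5 (mod 11).
  v = [4, 9, 1, 3, 5].
Step 2: syndromes of r = [3, 10, 1, 6, 2] (all sums mod 11).
  S_0 = Σ v_i r_i = 4·3 + 9·10 + 1·1 + 3·6 + 5·2 = 131 ≡ 10.
  S_1 = Σ v_i α_i r_i = 4·8·3 + 9·5·10 + 1·1·1 + 3·2·6 + 5·3·2 = 613 ≡ 8.
  α_i^2 mod 11 = [9, 3, 1, 4, 9].
  S_2 = Σ v_i α_i^2 r_i = 4·9·3 + 9·3·10 + 1·1·1 + 3·4·6 + 5·9·2 = 541 ≡ 2.
  S = (10, 8, 2) ≠ 0, so r is not a codeword (an error is present).
Step 3: locate the error. For a single error e at position i, S_ℓ = v_i·e·α_i^ℓ, so α_err = S_1/S_0.
  S_0^{−1} = 10^{−1} = 10 (mod 11), so α_err = 8·10 = 80 ≡ 3 = α_5. Error position i = 5.
  Consistency check: S_2/S_1 = 2·7 = 14 ≡ 3 = α_err ✓ (single-error assumption holds).
Step 4: error magnitude e = S_0/v_5 = S_0·∏_{j≠5}(α_5 − α_j) = 10·9 = 90 ≡ 2 (mod 11).
Step 5: correct position 5: c_5 = r_5 − e = 2 − 2 ≡ 0 (mod 11). Hence c = [3, 10, 1, 6, 0].
  Check: interpolating c through the α_i gives m(x) = 7 + 5·x (degree < 2) with m(α_i) = c_i for every i, so c is indeed a codeword.


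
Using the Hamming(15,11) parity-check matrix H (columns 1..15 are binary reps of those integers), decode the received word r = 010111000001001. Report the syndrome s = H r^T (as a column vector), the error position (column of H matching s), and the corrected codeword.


s = (0, 1, 1, 0)^T, error position = 6, corrected codeword c = 010110000001001

Compute s = H r^T mod 2 one row at a time:
  s_1 = 0 + 0 + 0 + 0 + 1 + 0 + 0 + 1 = 2 ≡ 0 (mod 2).
  s_2 = 1 + 1 + 1 + 0 + 1 + 0 + 0 + 1 = 5 ≡ 1 (mod 2).
  s_3 = 1 + 0 + 1 + 0 + 0 + 0 + 0 + 1 = 3 ≡ 1 (mod 2).
  s_4 = 0 + 0 + 1 + 0 + 0 + 0 + 0 + 1 = 2 ≡ 0 (mod 2).
s = (0, 1, 1, 0)^T — this equals column 6 of H (binary 0110), so error is at position 6.
Correct: flip bit 6 of r = 010111000001001 to get c = 010110000001001.


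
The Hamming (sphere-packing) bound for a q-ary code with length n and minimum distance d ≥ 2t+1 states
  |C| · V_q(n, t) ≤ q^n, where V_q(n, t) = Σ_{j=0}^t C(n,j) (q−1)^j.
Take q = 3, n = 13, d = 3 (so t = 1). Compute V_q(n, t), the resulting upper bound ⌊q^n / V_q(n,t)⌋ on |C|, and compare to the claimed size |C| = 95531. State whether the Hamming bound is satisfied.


V_q(n, t) = 27, q^n = 1594323, Hamming bound = 59049, |C| = 95531 > bound (violated).

Step 1: Compute V_q(n, t) = Σ_{j=0}^1 C(n, j) (q−1)^j.
  j = 0: C(13,0)·(2)^0 = 1·1 = 1.
  j = 1: C(13,1)·(2)^1 = 13·2 = 26.
  V_q(n, t) = 1 + 26 = 27.
Step 2: q^n = 3^13 = 1594323.
Step 3: Hamming bound ⌊q^n / V_q(n,t)⌋ = ⌊1594323/27⌋ = 59049.
Step 4: Compare |C| = 95531 to 59049: violated.
The claimed |C| lies above the Hamming bound, so no 3-ary code of length 13 with d ≥ 3 can have 95531 codewords.


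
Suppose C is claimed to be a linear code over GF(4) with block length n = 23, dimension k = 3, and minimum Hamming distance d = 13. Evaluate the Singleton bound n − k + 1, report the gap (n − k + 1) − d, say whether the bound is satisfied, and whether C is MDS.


Singleton RHS = n − k + 1 = 21, slack = 8, bound satisfied, not MDS.

Singleton bound: d ≤ n − k + 1.
Here n = 23, k = 3, so n − k + 1 = 21.
Given d = 13, check d ≤ 21: YES.
Slack = (n − k + 1) − d = 8.
The code is NOT MDS (slack = 8 > 0).
Description: the claimed parameters are [23, 3, 13]_4; such a code would be non-MDS.


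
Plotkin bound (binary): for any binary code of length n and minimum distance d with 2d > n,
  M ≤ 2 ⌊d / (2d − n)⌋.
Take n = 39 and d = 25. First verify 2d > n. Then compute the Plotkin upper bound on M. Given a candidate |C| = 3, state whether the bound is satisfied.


Plotkin bound M ≤ 4; given |C| = 3 ≤ bound (satisfied).

Check applicability: 2d = 50, n = 39.
2d − n = 11 > 0, so Plotkin applies.
Compute d/(2d−n) = 25/11 ≈ 2.2727.
⌊d/(2d−n)⌋ = 2.
Plotkin bound: M ≤ 2·2 = 4.
Given |C| = 3, check: satisfied.
This |C| is below the Plotkin bound.


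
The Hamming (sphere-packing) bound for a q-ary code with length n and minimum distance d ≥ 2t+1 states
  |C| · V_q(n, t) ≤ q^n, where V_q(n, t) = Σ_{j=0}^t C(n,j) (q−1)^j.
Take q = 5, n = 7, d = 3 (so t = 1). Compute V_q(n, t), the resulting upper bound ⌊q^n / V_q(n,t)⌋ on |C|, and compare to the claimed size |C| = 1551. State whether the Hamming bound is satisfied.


V_q(n, t) = 29, q^n = 78125, Hamming bound = 2693, |C| = 1551 ≤ bound (satisfied).

Step 1: Compute V_q(n, t) = Σ_{j=0}^1 C(n, j) (q−1)^j.
  j = 0: C(7,0)·(4)^0 = 1·1 = 1.
  j = 1: C(7,1)·(4)^1 = 7·4 = 28.
  V_q(n, t) = 1 + 28 = 29.
Step 2: q^n = 5^7 = 78125.
Step 3: Hamming bound ⌊q^n / V_q(n,t)⌋ = ⌊78125/29⌋ = 2693.
Step 4: Compare |C| = 1551 to 2693: satisfied.
The claimed |C| lies below the Hamming bound.


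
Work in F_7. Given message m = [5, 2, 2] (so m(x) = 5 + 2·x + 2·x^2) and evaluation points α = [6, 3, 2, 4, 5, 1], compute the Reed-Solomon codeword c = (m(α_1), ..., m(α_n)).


c = [5, 1, 3, 3, 2, 2]

Message polynomial: m(x) = 5 + 2·x + 2·x^2 (mod 7).
For each evaluation point α_i, compute m(α_i) mod 7:
  α_1 = 6: Horner steps 2 → 0 → 5, so m(6) = 5.
  α_2 = 3: Horner steps 2 → 1 → 1, so m(3) = 1.
  α_3 = 2: Horner steps 2 → 6 → 3, so m(2) = 3.
  α_4 = 4: Horner steps 2 → 3 → 3, so m(4) = 3.
  α_5 = 5: Horner steps 2 → 5 → 2, so m(5) = 2.
  α_6 = 1: Horner steps 2 → 4 → 2, so m(1) = 2.
Codeword c = [5, 1, 3, 3, 2, 2] ∈ F_7^6.


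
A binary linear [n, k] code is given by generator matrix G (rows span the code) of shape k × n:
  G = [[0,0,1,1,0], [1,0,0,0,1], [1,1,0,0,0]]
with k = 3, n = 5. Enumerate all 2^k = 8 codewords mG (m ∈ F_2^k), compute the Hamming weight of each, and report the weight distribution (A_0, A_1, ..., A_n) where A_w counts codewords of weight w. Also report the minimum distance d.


Weight distribution: A_0 = 1, A_2 = 4, A_4 = 3. Minimum distance d = 2.

Enumerate all 2^3 = 8 messages m ∈ F_2^3.
For each, compute codeword c = mG in F_2^5, then tally its weight.
  m = 000 → c = 00000, weight = 0.
  m = 100 → c = 00110, weight = 2.
  m = 010 → c = 10001, weight = 2.
  m = 110 → c = 10111, weight = 4.
  m = 001 → c = 11000, weight = 2.
  m = 101 → c = 11110, weight = 4.
  m = 011 → c = 01001, weight = 2.
  m = 111 → c = 01111, weight = 4.
Tally weights:
  weight 0: 1 codewords.
  weight 2: 4 codewords.
  weight 4: 3 codewords.
Minimum distance d = smallest w > 0 with A_w > 0 = 2.
Sanity: Σ A_w = 8 = 2^3 = 8 ✓.


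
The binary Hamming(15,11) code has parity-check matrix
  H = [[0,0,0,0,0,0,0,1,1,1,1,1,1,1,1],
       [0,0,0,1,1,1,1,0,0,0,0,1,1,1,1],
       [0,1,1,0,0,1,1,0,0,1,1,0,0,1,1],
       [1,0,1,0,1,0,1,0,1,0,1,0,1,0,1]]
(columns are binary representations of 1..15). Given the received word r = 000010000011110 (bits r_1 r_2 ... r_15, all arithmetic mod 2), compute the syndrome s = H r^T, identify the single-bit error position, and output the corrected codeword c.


s = (0, 0, 0, 1)^T, error position = 1, corrected codeword c = 100010000011110

Compute s = H r^T mod 2 one row at a time:
  s_1 = 0 + 0 + 0 + 1 + 1 + 1 + 1 + 0 = 4 ≡ 0 (mod 2).
  s_2 = 0 + 1 + 0 + 0 + 1 + 1 + 1 + 0 = 4 ≡ 0 (mod 2).
  s_3 = 0 + 0 + 0 + 0 + 0 + 1 + 1 + 0 = 2 ≡ 0 (mod 2).
  s_4 = 0 + 0 + 1 + 0 + 0 + 1 + 1 + 0 = 3 ≡ 1 (mod 2).
s = (0, 0, 0, 1)^T — this equals column 1 of H (binary 0001), so error is at position 1.
Correct: flip bit 1 of r = 000010000011110 to get c = 100010000011110.


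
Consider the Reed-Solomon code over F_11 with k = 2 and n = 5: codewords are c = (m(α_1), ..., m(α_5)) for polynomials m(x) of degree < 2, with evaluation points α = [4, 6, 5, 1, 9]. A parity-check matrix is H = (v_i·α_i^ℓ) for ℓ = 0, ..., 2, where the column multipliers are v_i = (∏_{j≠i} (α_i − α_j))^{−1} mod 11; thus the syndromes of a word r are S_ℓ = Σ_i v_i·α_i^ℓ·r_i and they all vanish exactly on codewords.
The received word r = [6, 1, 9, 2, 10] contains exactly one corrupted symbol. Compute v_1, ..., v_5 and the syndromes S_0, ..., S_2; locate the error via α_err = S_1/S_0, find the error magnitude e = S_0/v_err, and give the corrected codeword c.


S = (7, 7, 7), error at position 4, error magnitude e = 5, c = [6, 1, 9, 8, 10].

Step 1: column multipliers v_i = (∏_{j≠i}(α_i − α_j))^{−1} mod 11.
  i = 1 (α = 4): (4−6)(4−5)(4−1)(4−9) = (−2)·(−1)·3·(−5) = −30 ≡ 3, so v_1 = 3^{−1} = 4 (mod 11).
  i = 2 (α = 6): (6−4)(6−5)(6−1)(6−9) = 2·1·5·(−3) = −30 ≡ 3, so v_2 = 3^{−1} = 4 (mod 11).
  i = 3 (α = 5): (5−4)(5−6)(5−1)(5−9) = 1·(−1)·4·(−4) = 16 ≡ 5, so v_3 = 5^{−1} = 9 (mod 11).
  i = 4 (α = 1): (1−4)(1−6)(1−5)(1−9) = (−3)·(−5)·(−4)·(−8) = 480 ≡ 7, so v_4 = 7^{−1} = 8 (mod 11).
  i = 5 (α = 9): (9−4)(9−6)(9−5)(9−1) = 5·3·4·8 = 480 ≡ 7, so v_5 = 7^{−1} = 8 (mod 11).
  v = [4, 4, 9, 8, 8].
Step 2: syndromes of r = [6, 1, 9, 2, 10] (all sums mod 11).
  S_0 = Σ v_i r_i = 4·6 + 4·1 + 9·9 + 8·2 + 8·10 = 205 ≡ 7.
  S_1 = Σ v_i α_i r_i = 4·4·6 + 4·6·1 + 9·5·9 + 8·1·2 + 8·9·10 = 1261 ≡ 7.
  α_i^2 mod 11 = [5, 3, 3, 1, 4].
  S_2 = Σ v_i α_i^2 r_i = 4·5·6 + 4·3·1 + 9·3·9 + 8·1·2 + 8·4·10 = 711 ≡ 7.
  S = (7, 7, 7) ≠ 0, so r is not a codeword (an error is present).
Step 3: locate the error. For a single error e at position i, S_ℓ = v_i·e·α_i^ℓ, so α_err = S_1/S_0.
  S_0^{−1} = 7^{−1} = 8 (mod 11), so α_err = 7·8 = 56 ≡ 1 = α_4. Error position i = 4.
  Consistency check: S_2/S_1 = 7·8 = 56 ≡ 1 = α_err ✓ (single-error assumption holds).
Step 4: error magnitude e = S_0/v_4 = S_0·∏_{j≠4}(α_4 − α_j) = 7·7 = 49 ≡ 5 (mod 11).
Step 5: correct position 4: c_4 = r_4 − e = 2 − 5 ≡ 8 (mod 11). Hence c = [6, 1, 9, 8, 10].
  Check: interpolating c through the α_i gives m(x) = 5 + 3·x (degree < 2) with m(α_i) = c_i for every i, so c is indeed a codeword.


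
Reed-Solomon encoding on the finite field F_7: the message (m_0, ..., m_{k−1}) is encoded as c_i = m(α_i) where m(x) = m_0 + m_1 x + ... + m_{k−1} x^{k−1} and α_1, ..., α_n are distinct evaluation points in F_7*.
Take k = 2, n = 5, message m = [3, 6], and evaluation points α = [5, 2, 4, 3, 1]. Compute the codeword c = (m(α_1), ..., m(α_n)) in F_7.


c = [5, 1, 6, 0, 2]

Message polynomial: m(x) = 3 + 6·x (mod 7).
For each evaluation point α_i, compute m(α_i) mod 7:
  α_1 = 5: Horner steps 6 → 5, so m(5) = 5.
  α_2 = 2: Horner steps 6 → 1, so m(2) = 1.
  α_3 = 4: Horner steps 6 → 6, so m(4) = 6.
  α_4 = 3: Horner steps 6 → 0, so m(3) = 0.
  α_5 = 1: Horner steps 6 → 2, so m(1) = 2.
Codeword c = [5, 1, 6, 0, 2] ∈ F_7^5.


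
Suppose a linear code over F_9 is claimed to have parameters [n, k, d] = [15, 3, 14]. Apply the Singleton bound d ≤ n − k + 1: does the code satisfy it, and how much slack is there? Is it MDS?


Singleton RHS = n − k + 1 = 13, slack = -1, bound violated (no such code; not MDS).

Singleton bound: d ≤ n − k + 1.
Here n = 15, k = 3, so n − k + 1 = 13.
Given d = 14, check d ≤ 13: NO.
Slack = (n − k + 1) − d = -1.
The slack is negative: d = 14 exceeds n − k + 1 = 13 by 1, so the Singleton bound is violated and no linear [15, 3, 14]_9 code can exist. In particular it is not MDS (MDS requires d = n − k + 1 exactly).
Description: the claimed parameters are [15, 3, 14]_9; such a code would be impossible (violates the Singleton bound).


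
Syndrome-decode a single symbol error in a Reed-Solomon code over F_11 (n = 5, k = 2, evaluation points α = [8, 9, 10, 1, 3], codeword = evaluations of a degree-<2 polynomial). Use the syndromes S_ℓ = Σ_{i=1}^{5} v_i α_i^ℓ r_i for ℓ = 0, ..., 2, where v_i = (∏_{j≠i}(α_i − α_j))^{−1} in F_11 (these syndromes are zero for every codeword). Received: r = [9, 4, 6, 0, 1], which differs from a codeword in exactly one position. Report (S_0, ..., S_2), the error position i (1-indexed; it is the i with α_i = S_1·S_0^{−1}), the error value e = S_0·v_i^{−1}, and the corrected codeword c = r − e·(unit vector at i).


S = (8, 3, 8), error at position 3, error magnitude e = 7, c = [9, 4, 10, 0, 1].

Step 1: column multipliers v_i = (∏_{j≠i}(α_i − α_j))^{−1} mod 11.
  i = 1 (α = 8): (8−9)(8−10)(8−1)(8−3) = (−1)·(−2)·7·5 = 70 ≡ 4, so v_1 = 4^{−1} = 3 (mod 11).
  i = 2 (α = 9): (9−8)(9−10)(9−1)(9−3) = 1·(−1)·8·6 = −48 ≡ 7, so v_2 = 7^{−1} = 8 (mod 11).
  i = 3 (α = 10): (10−8)(10−9)(10−1)(10−3) = 2·1·9·7 = 126 ≡ 5, so v_3 = 5^{−1} = 9 (mod 11).
  i = 4 (α = 1): (1−8)(1−9)(1−10)(1−3) = (−7)·(−8)·(−9)·(−2) = 1008 ≡ 7, so v_4 = 7^{−1} = 8 (mod 11).
  i = 5 (α = 3): (3−8)(3−9)(3−10)(3−1) = (−5)·(−6)·(−7)·2 = −420 ≡ 9, so v_5 = 9^{−1} = 5 (mod 11).
  v = [3, 8, 9, 8, 5].
Step 2: syndromes of r = [9, 4, 6, 0, 1] (all sums mod 11).
  S_0 = Σ v_i r_i = 3·9 + 8·4 + 9·6 + 8·0 + 5·1 = 118 ≡ 8.
  S_1 = Σ v_i α_i r_i = 3·8·9 + 8·9·4 + 9·10·6 + 8·1·0 + 5·3·1 = 1059 ≡ 3.
  α_i^2 mod 11 = [9, 4, 1, 1, 9].
  S_2 = Σ v_i α_i^2 r_i = 3·9·9 + 8·4·4 + 9·1·6 + 8·1·0 + 5·9·1 = 470 ≡ 8.
  S = (8, 3, 8) ≠ 0, so r is not a codeword (an error is present).
Step 3: locate the error. For a single error e at position i, S_ℓ = v_i·e·α_i^ℓ, so α_err = S_1/S_0.
  S_0^{−1} = 8^{−1} = 7 (mod 11), so α_err = 3·7 = 21 ≡ 10 = α_3. Error position i = 3.
  Consistency check: S_2/S_1 = 8·4 = 32 ≡ 10 = α_err ✓ (single-error assumption holds).
Step 4: error magnitude e = S_0/v_3 = S_0·∏_{j≠3}(α_3 − α_j) = 8·5 = 40 ≡ 7 (mod 11).
Step 5: correct position 3: c_3 = r_3 − e = 6 − 7 ≡ 10 (mod 11). Hence c = [9, 4, 10, 0, 1].
  Check: interpolating c through the α_i gives m(x) = 5 + 6·x (degree < 2) with m(α_i) = c_i for every i, so c is indeed a codeword.


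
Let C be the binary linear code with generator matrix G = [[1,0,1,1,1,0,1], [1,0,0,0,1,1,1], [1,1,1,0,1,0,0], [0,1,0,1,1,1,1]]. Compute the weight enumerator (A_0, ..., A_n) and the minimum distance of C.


Weight distribution: A_0 = 1, A_2 = 2, A_3 = 4, A_4 = 5, A_5 = 4. Minimum distance d = 2.

Enumerate all 2^4 = 16 messages m ∈ F_2^4.
For each, compute codeword c = mG in F_2^7, then tally its weight.
  m = 0000 → c = 0000000, weight = 0.
  m = 1000 → c = 1011101, weight = 5.
  m = 0100 → c = 1000111, weight = 4.
  m = 1100 → c = 0011010, weight = 3.
  m = 0010 → c = 1110100, weight = 4.
  m = 1010 → c = 0101001, weight = 3.
  m = 0110 → c = 0110011, weight = 4.
  m = 1110 → c = 1101110, weight = 5.
  m = 0001 → c = 0101111, weight = 5.
  m = 1001 → c = 1110010, weight = 4.
  m = 0101 → c = 1101000, weight = 3.
  m = 1101 → c = 0110101, weight = 4.
  m = 0011 → c = 1011011, weight = 5.
  m = 1011 → c = 0000110, weight = 2.
  m = 0111 → c = 0011100, weight = 3.
  m = 1111 → c = 1000001, weight = 2.
Tally weights:
  weight 0: 1 codewords.
  weight 2: 2 codewords.
  weight 3: 4 codewords.
  weight 4: 5 codewords.
  weight 5: 4 codewords.
Minimum distance d = smallest w > 0 with A_w > 0 = 2.
Sanity: Σ A_w = 16 = 2^4 = 16 ✓.


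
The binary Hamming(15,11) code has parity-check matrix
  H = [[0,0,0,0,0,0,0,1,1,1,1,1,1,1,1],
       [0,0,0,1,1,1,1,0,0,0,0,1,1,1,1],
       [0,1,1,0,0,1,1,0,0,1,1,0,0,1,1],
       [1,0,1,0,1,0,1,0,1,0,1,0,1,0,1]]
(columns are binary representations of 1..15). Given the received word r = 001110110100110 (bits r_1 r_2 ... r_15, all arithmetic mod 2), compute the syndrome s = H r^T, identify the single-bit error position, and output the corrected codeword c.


s = (0, 1, 0, 0)^T, error position = 4, corrected codeword c = 001010110100110

Compute s = H r^T mod 2 one row at a time:
  s_1 = 1 + 0 + 1 + 0 + 0 + 1 + 1 + 0 = 4 ≡ 0 (mod 2).
  s_2 = 1 + 1 + 0 + 1 + 0 + 1 + 1 + 0 = 5 ≡ 1 (mod 2).
  s_3 = 0 + 1 + 0 + 1 + 1 + 0 + 1 + 0 = 4 ≡ 0 (mod 2).
  s_4 = 0 + 1 + 1 + 1 + 0 + 0 + 1 + 0 = 4 ≡ 0 (mod 2).
s = (0, 1, 0, 0)^T — this equals column 4 of H (binary 0100), so error is at position 4.
Correct: flip bit 4 of r = 001110110100110 to get c = 001010110100110.


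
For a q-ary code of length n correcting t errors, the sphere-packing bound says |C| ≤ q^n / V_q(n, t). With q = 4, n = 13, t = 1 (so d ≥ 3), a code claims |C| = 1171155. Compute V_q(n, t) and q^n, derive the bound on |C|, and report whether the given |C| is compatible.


V_q(n, t) = 40, q^n = 67108864, Hamming bound = 1677721, |C| = 1171155 ≤ bound (satisfied).

Step 1: Compute V_q(n, t) = Σ_{j=0}^1 C(n, j) (q−1)^j.
  j = 0: C(13,0)·(3)^0 = 1·1 = 1.
  j = 1: C(13,1)·(3)^1 = 13·3 = 39.
  V_q(n, t) = 1 + 39 = 40.
Step 2: q^n = 4^13 = 67108864.
Step 3: Hamming bound ⌊q^n / V_q(n,t)⌋ = ⌊67108864/40⌋ = 1677721.
Step 4: Compare |C| = 1171155 to 1677721: satisfied.
The claimed |C| lies below the Hamming bound.


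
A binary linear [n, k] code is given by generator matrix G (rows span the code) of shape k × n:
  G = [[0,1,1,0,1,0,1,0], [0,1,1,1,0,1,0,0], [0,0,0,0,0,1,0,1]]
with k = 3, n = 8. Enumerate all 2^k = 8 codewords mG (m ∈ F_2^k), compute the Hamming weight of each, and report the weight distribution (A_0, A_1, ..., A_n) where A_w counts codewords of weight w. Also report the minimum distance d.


Weight distribution: A_0 = 1, A_2 = 1, A_4 = 5, A_6 = 1. Minimum distance d = 2.

Enumerate all 2^3 = 8 messages m ∈ F_2^3.
For each, compute codeword c = mG in F_2^8, then tally its weight.
  m = 000 → c = 00000000, weight = 0.
  m = 100 → c = 01101010, weight = 4.
  m = 010 → c = 01110100, weight = 4.
  m = 110 → c = 00011110, weight = 4.
  m = 001 → c = 00000101, weight = 2.
  m = 101 → c = 01101111, weight = 6.
  m = 011 → c = 01110001, weight = 4.
  m = 111 → c = 00011011, weight = 4.
Tally weights:
  weight 0: 1 codewords.
  weight 2: 1 codewords.
  weight 4: 5 codewords.
  weight 6: 1 codewords.
Minimum distance d = smallest w > 0 with A_w > 0 = 2.
Sanity: Σ A_w = 8 = 2^3 = 8 ✓.


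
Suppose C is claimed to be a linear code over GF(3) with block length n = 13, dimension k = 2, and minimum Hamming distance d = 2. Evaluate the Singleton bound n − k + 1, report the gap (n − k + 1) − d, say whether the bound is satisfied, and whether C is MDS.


Singleton RHS = n − k + 1 = 12, slack = 10, bound satisfied, not MDS.

Singleton bound: d ≤ n − k + 1.
Here n = 13, k = 2, so n − k + 1 = 12.
Given d = 2, check d ≤ 12: YES.
Slack = (n − k + 1) − d = 10.
The code is NOT MDS (slack = 10 > 0).
Description: the claimed parameters are [13, 2, 2]_3; such a code would be non-MDS.


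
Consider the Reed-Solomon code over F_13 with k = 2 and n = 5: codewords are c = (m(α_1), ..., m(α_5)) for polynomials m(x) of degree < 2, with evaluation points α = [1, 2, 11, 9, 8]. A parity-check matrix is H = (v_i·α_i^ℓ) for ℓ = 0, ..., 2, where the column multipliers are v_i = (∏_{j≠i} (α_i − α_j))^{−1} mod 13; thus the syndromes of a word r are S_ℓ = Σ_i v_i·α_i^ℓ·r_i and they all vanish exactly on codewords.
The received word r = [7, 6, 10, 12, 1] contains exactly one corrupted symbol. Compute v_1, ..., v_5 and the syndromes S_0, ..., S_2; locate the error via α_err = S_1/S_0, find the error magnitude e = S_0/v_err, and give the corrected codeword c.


S = (3, 11, 10), error at position 5, error magnitude e = 1, c = [7, 6, 10, 12, 0].

Step 1: column multipliers v_i = (∏_{j≠i}(α_i − α_j))^{−1} mod 13.
  i = 1 (α = 1): (1−2)(1−11)(1−9)(1−8) = (−1)·(−10)·(−8)·(−7) = 560 ≡ 1, so v_1 = 1^{−1} = 1 (mod 13).
  i = 2 (α = 2): (2−1)(2−11)(2−9)(2−8) = 1·(−9)·(−7)·(−6) = −378 ≡ 12, so v_2 = 12^{−1} = 12 (mod 13).
  i = 3 (α = 11): (11−1)(11−2)(11−9)(11−8) = 10·9·2·3 = 540 ≡ 7, so v_3 = 7^{−1} = 2 (mod 13).
  i = 4 (α = 9): (9−1)(9−2)(9−11)(9−8) = 8·7·(−2)·1 = −112 ≡ 5, so v_4 = 5^{−1} = 8 (mod 13).
  i = 5 (α = 8): (8−1)(8−2)(8−11)(8−9) = 7·6·(−3)·(−1) = 126 ≡ 9, so v_5 = 9^{−1} = 3 (mod 13).
  v = [1, 12, 2, 8, 3].
Step 2: syndromes of r = [7, 6, 10, 12, 1] (all sums mod 13).
  S_0 = Σ v_i r_i = 1·7 + 12·6 + 2·10 + 8·12 + 3·1 = 198 ≡ 3.
  S_1 = Σ v_i α_i r_i = 1·1·7 + 12·2·6 + 2·11·10 + 8·9·12 + 3·8·1 = 1259 ≡ 11.
  α_i^2 mod 13 = [1, 4, 4, 3, 12].
  S_2 = Σ v_i α_i^2 r_i = 1·1·7 + 12·4·6 + 2·4·10 + 8·3·12 + 3·12·1 = 699 ≡ 10.
  S = (3, 11, 10) ≠ 0, so r is not a codeword (an error is present).
Step 3: locate the error. For a single error e at position i, S_ℓ = v_i·e·α_i^ℓ, so α_err = S_1/S_0.
  S_0^{−1} = 3^{−1} = 9 (mod 13), so α_err = 11·9 = 99 ≡ 8 = α_5. Error position i = 5.
  Consistency check: S_2/S_1 = 10·6 = 60 ≡ 8 = α_err ✓ (single-error assumption holds).
Step 4: error magnitude e = S_0/v_5 = S_0·∏_{j≠5}(α_5 − α_j) = 3·9 = 27 ≡ 1 (mod 13).
Step 5: correct position 5: c_5 = r_5 − e = 1 − 1 ≡ 0 (mod 13). Hence c = [7, 6, 10, 12, 0].
  Check: interpolating c through the α_i gives m(x) = 8 + 12·x (degree < 2) with m(α_i) = c_i for every i, so c is indeed a codeword.


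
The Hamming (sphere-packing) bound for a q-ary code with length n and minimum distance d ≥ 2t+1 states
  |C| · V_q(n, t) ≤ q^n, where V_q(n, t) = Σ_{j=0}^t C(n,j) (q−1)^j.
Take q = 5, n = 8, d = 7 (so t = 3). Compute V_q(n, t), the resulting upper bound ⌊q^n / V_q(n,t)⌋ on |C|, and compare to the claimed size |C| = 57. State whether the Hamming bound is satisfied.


V_q(n, t) = 4065, q^n = 390625, Hamming bound = 96, |C| = 57 ≤ bound (satisfied).

Step 1: Compute V_q(n, t) = Σ_{j=0}^3 C(n, j) (q−1)^j.
  j = 0: C(8,0)·(4)^0 = 1·1 = 1.
  j = 1: C(8,1)·(4)^1 = 8·4 = 32.
  j = 2: C(8,2)·(4)^2 = 28·16 = 448.
  j = 3: C(8,3)·(4)^3 = 56·64 = 3584.
  V_q(n, t) = 1 + 32 + 448 + 3584 = 4065.
Step 2: q^n = 5^8 = 390625.
Step 3: Hamming bound ⌊q^n / V_q(n,t)⌋ = ⌊390625/4065⌋ = 96.
Step 4: Compare |C| = 57 to 96: satisfied.
The claimed |C| lies below the Hamming bound.


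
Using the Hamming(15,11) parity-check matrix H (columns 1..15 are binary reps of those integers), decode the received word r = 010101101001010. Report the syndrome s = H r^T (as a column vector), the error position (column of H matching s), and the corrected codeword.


s = (1, 1, 0, 0)^T, error position = 12, corrected codeword c = 010101101000010

Compute s = H r^T mod 2 one row at a time:
  s_1 = 0 + 1 + 0 + 0 + 1 + 0 + 1 + 0 = 3 ≡ 1 (mod 2).
  s_2 = 1 + 0 + 1 + 1 + 1 + 0 + 1 + 0 = 5 ≡ 1 (mod 2).
  s_3 = 1 + 0 + 1 + 1 + 0 + 0 + 1 + 0 = 4 ≡ 0 (mod 2).
  s_4 = 0 + 0 + 0 + 1 + 1 + 0 + 0 + 0 = 2 ≡ 0 (mod 2).
s = (1, 1, 0, 0)^T — this equals column 12 of H (binary 1100), so error is at position 12.
Correct: flip bit 12 of r = 010101101001010 to get c = 010101101000010.


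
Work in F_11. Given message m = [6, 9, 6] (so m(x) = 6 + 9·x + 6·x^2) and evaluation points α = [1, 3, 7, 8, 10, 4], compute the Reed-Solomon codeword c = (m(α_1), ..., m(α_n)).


c = [10, 10, 0, 0, 3, 6]

Message polynomial: m(x) = 6 + 9·x + 6·x^2 (mod 11).
For each evaluation point α_i, compute m(α_i) mod 11:
  α_1 = 1: Horner steps 6 → 4 → 10, so m(1) = 10.
  α_2 = 3: Horner steps 6 → 5 → 10, so m(3) = 10.
  α_3 = 7: Horner steps 6 → 7 → 0, so m(7) = 0.
  α_4 = 8: Horner steps 6 → 2 → 0, so m(8) = 0.
  α_5 = 10: Horner steps 6 → 3 → 3, so m(10) = 3.
  α_6 = 4: Horner steps 6 → 0 → 6, so m(4) = 6.
Codeword c = [10, 10, 0, 0, 3, 6] ∈ F_11^6.


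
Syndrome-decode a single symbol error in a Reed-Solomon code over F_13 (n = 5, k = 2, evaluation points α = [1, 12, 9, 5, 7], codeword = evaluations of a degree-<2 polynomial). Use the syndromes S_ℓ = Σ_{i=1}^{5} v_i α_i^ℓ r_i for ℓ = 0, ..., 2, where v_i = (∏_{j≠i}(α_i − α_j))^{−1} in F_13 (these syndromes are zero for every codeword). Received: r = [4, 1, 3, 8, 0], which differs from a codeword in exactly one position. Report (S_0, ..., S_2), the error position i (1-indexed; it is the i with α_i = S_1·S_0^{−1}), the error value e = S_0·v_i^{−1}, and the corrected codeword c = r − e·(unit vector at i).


S = (5, 12, 8), error at position 4, error magnitude e = 11, c = [4, 1, 3, 10, 0].

Step 1: column multipliers v_i = (∏_{j≠i}(α_i − α_j))^{−1} mod 13.
  i = 1 (α = 1): (1−12)(1−9)(1−5)(1−7) = (−11)·(−8)·(−4)·(−6) = 2112 ≡ 6, so v_1 = 6^{−1} = 11 (mod 13).
  i = 2 (α = 12): (12−1)(12−9)(12−5)(12−7) = 11·3·7·5 = 1155 ≡ 11, so v_2 = 11^{−1} = 6 (mod 13).
  i = 3 (α = 9): (9−1)(9−12)(9−5)(9−7) = 8·(−3)·4·2 = −192 ≡ 3, so v_3 = 3^{−1} = 9 (mod 13).
  i = 4 (α = 5): (5−1)(5−12)(5−9)(5−7) = 4·(−7)·(−4)·(−2) = −224 ≡ 10, so v_4 = 10^{−1} = 4 (mod 13).
  i = 5 (α = 7): (7−1)(7−12)(7−9)(7−5) = 6·(−5)·(−2)·2 = 120 ≡ 3, so v_5 = 3^{−1} = 9 (mod 13).
  v = [11, 6, 9, 4, 9].
Step 2: syndromes of r = [4, 1, 3, 8, 0] (all sums mod 13).
  S_0 = Σ v_i r_i = 11·4 + 6·1 + 9·3 + 4·8 + 9·0 = 109 ≡ 5.
  S_1 = Σ v_i α_i r_i = 11·1·4 + 6·12·1 + 9·9·3 + 4·5·8 + 9·7·0 = 519 ≡ 12.
  α_i^2 mod 13 = [1, 1, 3, 12, 10].
  S_2 = Σ v_i α_i^2 r_i = 11·1·4 + 6·1·1 + 9·3·3 + 4·12·8 + 9·10·0 = 515 ≡ 8.
  S = (5, 12, 8) ≠ 0, so r is not a codeword (an error is present).
Step 3: locate the error. For a single error e at position i, S_ℓ = v_i·e·α_i^ℓ, so α_err = S_1/S_0.
  S_0^{−1} = 5^{−1} = 8 (mod 13), so α_err = 12·8 = 96 ≡ 5 = α_4. Error position i = 4.
  Consistency check: S_2/S_1 = 8·12 = 96 ≡ 5 = α_err ✓ (single-error assumption holds).
Step 4: error magnitude e = S_0/v_4 = S_0·∏_{j≠4}(α_4 − α_j) = 5·10 = 50 ≡ 11 (mod 13).
Step 5: correct position 4: c_4 = r_4 − e = 8 − 11 ≡ 10 (mod 13). Hence c = [4, 1, 3, 10, 0].
  Check: interpolating c through the α_i gives m(x) = 9 + 8·x (degree < 2) with m(α_i) = c_i for every i, so c is indeed a codeword.


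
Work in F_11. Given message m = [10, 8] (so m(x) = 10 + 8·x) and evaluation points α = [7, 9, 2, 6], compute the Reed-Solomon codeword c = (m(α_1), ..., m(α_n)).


c = [0, 5, 4, 3]

Message polynomial: m(x) = 10 + 8·x (mod 11).
For each evaluation point α_i, compute m(α_i) mod 11:
  α_1 = 7: Horner steps 8 → 0, so m(7) = 0.
  α_2 = 9: Horner steps 8 → 5, so m(9) = 5.
  α_3 = 2: Horner steps 8 → 4, so m(2) = 4.
  α_4 = 6: Horner steps 8 → 3, so m(6) = 3.
Codeword c = [0, 5, 4, 3] ∈ F_11^4.


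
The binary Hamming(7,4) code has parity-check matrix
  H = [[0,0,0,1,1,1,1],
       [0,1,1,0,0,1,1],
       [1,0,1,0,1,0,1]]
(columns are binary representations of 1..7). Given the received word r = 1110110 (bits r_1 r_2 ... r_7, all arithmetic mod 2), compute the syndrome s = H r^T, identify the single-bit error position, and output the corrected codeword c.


s = (0, 1, 1)^T, error position = 3, corrected codeword c = 1100110

Compute s = H r^T mod 2 one row at a time:
  s_1 = 0 + 1 + 1 + 0 = 2 ≡ 0 (mod 2).
  s_2 = 1 + 1 + 1 + 0 = 3 ≡ 1 (mod 2).
  s_3 = 1 + 1 + 1 + 0 = 3 ≡ 1 (mod 2).
s = (0, 1, 1)^T — this equals column 3 of H (binary 011), so error is at position 3.
Correct: flip bit 3 of r = 1110110 to get c = 1100110.


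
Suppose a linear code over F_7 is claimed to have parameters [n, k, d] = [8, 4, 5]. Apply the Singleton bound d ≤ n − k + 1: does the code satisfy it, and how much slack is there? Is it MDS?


Singleton RHS = n − k + 1 = 5, slack = 0, bound satisfied, MDS.

Singleton bound: d ≤ n − k + 1.
Here n = 8, k = 4, so n − k + 1 = 5.
Given d = 5, check d ≤ 5: YES.
Slack = (n − k + 1) − d = 0.
The code is MDS (slack = 0).
Description: the claimed parameters are [8, 4, 5]_7; such a code would be MDS (meets Singleton bound).


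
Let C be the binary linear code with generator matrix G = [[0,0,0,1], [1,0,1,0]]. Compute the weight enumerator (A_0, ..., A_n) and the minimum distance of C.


Weight distribution: A_0 = 1, A_1 = 1, A_2 = 1, A_3 = 1. Minimum distance d = 1.

Enumerate all 2^2 = 4 messages m ∈ F_2^2.
For each, compute codeword c = mG in F_2^4, then tally its weight.
  m = 00 → c = 0000, weight = 0.
  m = 10 → c = 0001, weight = 1.
  m = 01 → c = 1010, weight = 2.
  m = 11 → c = 1011, weight = 3.
Tally weights:
  weight 0: 1 codewords.
  weight 1: 1 codewords.
  weight 2: 1 codewords.
  weight 3: 1 codewords.
Minimum distance d = smallest w > 0 with A_w > 0 = 1.
Sanity: Σ A_w = 4 = 2^2 = 4 ✓.


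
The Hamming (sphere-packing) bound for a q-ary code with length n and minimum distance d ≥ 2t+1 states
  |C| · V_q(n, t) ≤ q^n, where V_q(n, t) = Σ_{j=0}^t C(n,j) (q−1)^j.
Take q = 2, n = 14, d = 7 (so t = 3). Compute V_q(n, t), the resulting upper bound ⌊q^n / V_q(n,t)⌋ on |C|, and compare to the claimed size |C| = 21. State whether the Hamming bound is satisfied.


V_q(n, t) = 470, q^n = 16384, Hamming bound = 34, |C| = 21 ≤ bound (satisfied).

Step 1: Compute V_q(n, t) = Σ_{j=0}^3 C(n, j) (q−1)^j.
  j = 0: C(14,0)·(1)^0 = 1·1 = 1.
  j = 1: C(14,1)·(1)^1 = 14·1 = 14.
  j = 2: C(14,2)·(1)^2 = 91·1 = 91.
  j = 3: C(14,3)·(1)^3 = 364·1 = 364.
  V_q(n, t) = 1 + 14 + 91 + 364 = 470.
Step 2: q^n = 2^14 = 16384.
Step 3: Hamming bound ⌊q^n / V_q(n,t)⌋ = ⌊16384/470⌋ = 34.
Step 4: Compare |C| = 21 to 34: satisfied.
The claimed |C| lies below the Hamming bound.


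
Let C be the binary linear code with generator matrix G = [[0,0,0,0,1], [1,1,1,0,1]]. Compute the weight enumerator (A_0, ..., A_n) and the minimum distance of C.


Weight distribution: A_0 = 1, A_1 = 1, A_3 = 1, A_4 = 1. Minimum distance d = 1.

Enumerate all 2^2 = 4 messages m ∈ F_2^2.
For each, compute codeword c = mG in F_2^5, then tally its weight.
  m = 00 → c = 00000, weight = 0.
  m = 10 → c = 00001, weight = 1.
  m = 01 → c = 11101, weight = 4.
  m = 11 → c = 11100, weight = 3.
Tally weights:
  weight 0: 1 codewords.
  weight 1: 1 codewords.
  weight 3: 1 codewords.
  weight 4: 1 codewords.
Minimum distance d = smallest w > 0 with A_w > 0 = 1.
Sanity: Σ A_w = 4 = 2^2 = 4 ✓.


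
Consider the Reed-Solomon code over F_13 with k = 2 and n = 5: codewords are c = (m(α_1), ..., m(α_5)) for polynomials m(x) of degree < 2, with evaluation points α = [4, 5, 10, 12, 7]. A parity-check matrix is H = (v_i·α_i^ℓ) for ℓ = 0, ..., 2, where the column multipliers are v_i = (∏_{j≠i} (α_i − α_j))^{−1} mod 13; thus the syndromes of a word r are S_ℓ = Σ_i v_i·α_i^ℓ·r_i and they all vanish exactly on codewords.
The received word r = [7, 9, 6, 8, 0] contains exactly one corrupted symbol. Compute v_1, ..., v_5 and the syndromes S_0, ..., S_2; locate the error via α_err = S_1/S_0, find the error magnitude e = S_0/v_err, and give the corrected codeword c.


S = (11, 2, 11), error at position 4, error magnitude e = 11, c = [7, 9, 6, 10, 0].

Step 1: column multipliers v_i = (∏_{j≠i}(α_i − α_j))^{−1} mod 13.
  i = 1 (α = 4): (4−5)(4−10)(4−12)(4−7) = (−1)·(−6)·(−8)·(−3) = 144 ≡ 1, so v_1 = 1^{−1} = 1 (mod 13).
  i = 2 (α = 5): (5−4)(5−10)(5−12)(5−7) = 1·(−5)·(−7)·(−2) = −70 ≡ 8, so v_2 = 8^{−1} = 5 (mod 13).
  i = 3 (α = 10): (10−4)(10−5)(10−12)(10−7) = 6·5·(−2)·3 = −180 ≡ 2, so v_3 = 2^{−1} = 7 (mod 13).
  i = 4 (α = 12): (12−4)(12−5)(12−10)(12−7) = 8·7·2·5 = 560 ≡ 1, so v_4 = 1^{−1} = 1 (mod 13).
  i = 5 (α = 7): (7−4)(7−5)(7−10)(7−12) = 3·2·(−3)·(−5) = 90 ≡ 12, so v_5 = 12^{−1} = 12 (mod 13).
  v = [1, 5, 7, 1, 12].
Step 2: syndromes of r = [7, 9, 6, 8, 0] (all sums mod 13).
  S_0 = Σ v_i r_i = 1·7 + 5·9 + 7·6 + 1·8 + 12·0 = 102 ≡ 11.
  S_1 = Σ v_i α_i r_i = 1·4·7 + 5·5·9 + 7·10·6 + 1·12·8 + 12·7·0 = 769 ≡ 2.
  α_i^2 mod 13 = [3, 12, 9, 1, 10].
  S_2 = Σ v_i α_i^2 r_i = 1·3·7 + 5·12·9 + 7·9·6 + 1·1·8 + 12·10·0 = 947 ≡ 11.
  S = (11, 2, 11) ≠ 0, so r is not a codeword (an error is present).
Step 3: locate the error. For a single error e at position i, S_ℓ = v_i·e·α_i^ℓ, so α_err = S_1/S_0.
  S_0^{−1} = 11^{−1} = 6 (mod 13), so α_err = 2·6 = 12 ≡ 12 = α_4. Error position i = 4.
  Consistency check: S_2/S_1 = 11·7 = 77 ≡ 12 = α_err ✓ (single-error assumption holds).
Step 4: error magnitude e = S_0/v_4 = S_0·∏_{j≠4}(α_4 − α_j) = 11·1 = 11 ≡ 11 (mod 13).
Step 5: correct position 4: c_4 = r_4 − e = 8 − 11 ≡ 10 (mod 13). Hence c = [7, 9, 6, 10, 0].
  Check: interpolating c through the α_i gives m(x) = 12 + 2·x (degree < 2) with m(α_i) = c_i for every i, so c is indeed a codeword.
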